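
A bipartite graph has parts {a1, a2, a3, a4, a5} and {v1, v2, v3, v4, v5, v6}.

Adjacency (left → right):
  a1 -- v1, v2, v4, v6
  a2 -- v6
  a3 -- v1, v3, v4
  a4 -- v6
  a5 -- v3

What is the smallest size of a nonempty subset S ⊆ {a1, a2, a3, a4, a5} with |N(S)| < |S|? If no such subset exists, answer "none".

Take S = {a2, a4}. Its neighbourhood is {v6}, so |N(S)| = 1 < |S| = 2.
No single vertex violates Hall's condition since each has at least one neighbour, so 2 is the minimum.

2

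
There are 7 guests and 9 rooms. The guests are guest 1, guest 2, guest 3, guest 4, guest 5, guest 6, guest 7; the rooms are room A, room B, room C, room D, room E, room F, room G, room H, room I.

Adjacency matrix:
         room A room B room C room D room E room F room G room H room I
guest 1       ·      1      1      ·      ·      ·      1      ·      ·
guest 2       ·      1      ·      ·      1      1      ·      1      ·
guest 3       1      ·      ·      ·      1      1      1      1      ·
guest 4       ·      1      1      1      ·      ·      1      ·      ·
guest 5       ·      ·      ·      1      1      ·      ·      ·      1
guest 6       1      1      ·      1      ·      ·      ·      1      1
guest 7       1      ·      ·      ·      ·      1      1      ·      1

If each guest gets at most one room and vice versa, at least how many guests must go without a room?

One maximum matching: guest 1–room B, guest 2–room H, guest 3–room A, guest 4–room G, guest 5–room E, guest 6–room I, guest 7–room F.
This saturates every guest, so 7 is the maximum.
That matches 7 of the 7, leaving 0 unmatched; no matching can do better.

0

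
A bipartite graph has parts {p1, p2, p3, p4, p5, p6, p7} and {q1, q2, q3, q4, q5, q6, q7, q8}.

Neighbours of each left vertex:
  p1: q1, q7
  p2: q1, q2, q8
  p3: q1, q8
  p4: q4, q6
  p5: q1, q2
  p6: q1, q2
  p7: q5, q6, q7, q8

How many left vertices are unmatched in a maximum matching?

One maximum matching: p1–q7, p2–q8, p3–q1, p4–q6, p5–q2, p7–q5.
The set {p2, p3, p5, p6} has only 3 neighbours ({q1, q2, q8}), so by Hall's theorem at most 6 of the 7 left vertices can be matched.
That matches 6 of the 7, leaving 1 unmatched; no matching can do better.

1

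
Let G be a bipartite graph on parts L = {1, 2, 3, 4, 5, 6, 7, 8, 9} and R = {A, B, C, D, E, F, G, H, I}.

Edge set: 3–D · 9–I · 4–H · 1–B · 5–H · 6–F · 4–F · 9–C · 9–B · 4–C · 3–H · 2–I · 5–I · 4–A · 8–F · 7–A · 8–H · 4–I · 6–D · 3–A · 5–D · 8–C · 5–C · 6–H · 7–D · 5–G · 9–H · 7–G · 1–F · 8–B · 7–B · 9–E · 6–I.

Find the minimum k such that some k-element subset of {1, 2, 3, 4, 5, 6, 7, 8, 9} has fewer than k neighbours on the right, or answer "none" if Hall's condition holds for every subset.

A matching saturating every left vertex exists, for instance 1→F, 2→I, 3→A, 4→C, 5→H, 6→D, 7→G, 8→B, 9→E.
By Hall's marriage theorem, this means |N(S)| ≥ |S| for every subset S, so no violating subset exists.

none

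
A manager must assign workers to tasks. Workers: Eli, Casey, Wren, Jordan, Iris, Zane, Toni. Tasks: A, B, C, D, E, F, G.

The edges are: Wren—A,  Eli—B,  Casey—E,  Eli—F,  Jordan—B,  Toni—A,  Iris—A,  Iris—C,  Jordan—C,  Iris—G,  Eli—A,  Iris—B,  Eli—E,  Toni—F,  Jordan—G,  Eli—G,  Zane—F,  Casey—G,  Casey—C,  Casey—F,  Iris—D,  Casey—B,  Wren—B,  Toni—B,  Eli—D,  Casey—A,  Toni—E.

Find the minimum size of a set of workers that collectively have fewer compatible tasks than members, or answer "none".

A matching saturating every worker exists, for instance Eli→G, Casey→E, Wren→A, Jordan→C, Iris→D, Zane→F, Toni→B.
By Hall's marriage theorem, this means |N(S)| ≥ |S| for every subset S, so no violating subset exists.

none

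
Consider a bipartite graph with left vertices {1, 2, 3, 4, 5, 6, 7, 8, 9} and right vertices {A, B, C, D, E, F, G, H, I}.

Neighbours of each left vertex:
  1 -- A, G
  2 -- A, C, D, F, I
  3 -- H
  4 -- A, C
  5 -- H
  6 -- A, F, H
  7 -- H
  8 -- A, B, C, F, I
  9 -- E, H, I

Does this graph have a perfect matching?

The set {3, 5, 7} has only 1 neighbour ({H}), so by Hall's theorem at most 7 of the 9 left vertices can be matched.
Hence no matching covers every left vertex.

No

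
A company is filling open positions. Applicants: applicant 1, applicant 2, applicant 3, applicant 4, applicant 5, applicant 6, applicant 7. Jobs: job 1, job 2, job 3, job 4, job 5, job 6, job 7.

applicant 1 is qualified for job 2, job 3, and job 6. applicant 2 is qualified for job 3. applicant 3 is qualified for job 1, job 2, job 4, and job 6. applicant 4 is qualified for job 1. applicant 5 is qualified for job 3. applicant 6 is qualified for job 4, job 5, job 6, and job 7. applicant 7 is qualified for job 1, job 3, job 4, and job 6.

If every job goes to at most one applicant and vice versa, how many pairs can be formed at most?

For example, pair applicant 1–job 2, applicant 2–job 3, applicant 3–job 4, applicant 4–job 1, applicant 6–job 5, applicant 7–job 6.
The set {applicant 2, applicant 5} has only 1 neighbour ({job 3}), so by Hall's theorem at most 6 of the 7 applicants can be matched.

6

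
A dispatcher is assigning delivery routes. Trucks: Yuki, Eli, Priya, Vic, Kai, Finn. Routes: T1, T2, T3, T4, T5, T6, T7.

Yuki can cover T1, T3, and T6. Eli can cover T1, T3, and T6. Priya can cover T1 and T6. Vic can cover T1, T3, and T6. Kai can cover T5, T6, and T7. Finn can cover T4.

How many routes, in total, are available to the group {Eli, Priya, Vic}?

3

The union of neighbours of {Eli, Priya, Vic} is {T1, T3, T6}, which has 3 elements.
Since |N(S)| = 3 ≥ |S| = 3, Hall's condition holds for this subset.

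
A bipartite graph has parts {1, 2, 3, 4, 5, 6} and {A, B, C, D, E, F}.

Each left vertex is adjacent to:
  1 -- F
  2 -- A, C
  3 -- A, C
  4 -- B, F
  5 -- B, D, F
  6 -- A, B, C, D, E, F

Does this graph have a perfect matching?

One maximum matching: 1→F, 2→A, 3→C, 4→B, 5→D, 6→E.
All 6 left vertices are covered.

Yes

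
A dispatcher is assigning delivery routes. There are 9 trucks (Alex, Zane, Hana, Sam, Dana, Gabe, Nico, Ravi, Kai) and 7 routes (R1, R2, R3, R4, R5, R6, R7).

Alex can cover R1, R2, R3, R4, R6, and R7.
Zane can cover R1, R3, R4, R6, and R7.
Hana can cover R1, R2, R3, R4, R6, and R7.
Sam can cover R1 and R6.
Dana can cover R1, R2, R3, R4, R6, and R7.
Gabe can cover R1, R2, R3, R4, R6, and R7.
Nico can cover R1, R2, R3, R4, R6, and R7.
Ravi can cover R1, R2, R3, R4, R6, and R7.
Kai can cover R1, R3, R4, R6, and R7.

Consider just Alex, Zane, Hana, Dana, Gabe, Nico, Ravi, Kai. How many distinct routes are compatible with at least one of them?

The union of neighbours of {Alex, Zane, Hana, Dana, Gabe, Nico, Ravi, Kai} is {R1, R2, R3, R4, R6, R7}, which has 6 elements.
Since |N(S)| = 6 < |S| = 8, Hall's condition fails for this subset.

6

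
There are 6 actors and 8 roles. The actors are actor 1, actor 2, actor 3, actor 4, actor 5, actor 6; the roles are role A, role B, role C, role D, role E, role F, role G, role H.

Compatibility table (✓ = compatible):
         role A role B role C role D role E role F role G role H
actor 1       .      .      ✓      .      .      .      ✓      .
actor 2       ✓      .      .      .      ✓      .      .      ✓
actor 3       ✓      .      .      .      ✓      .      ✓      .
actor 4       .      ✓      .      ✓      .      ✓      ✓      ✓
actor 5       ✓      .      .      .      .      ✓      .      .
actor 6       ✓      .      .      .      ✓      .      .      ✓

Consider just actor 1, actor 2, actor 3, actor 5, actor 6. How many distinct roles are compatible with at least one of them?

6

The union of neighbours of {actor 1, actor 2, actor 3, actor 5, actor 6} is {role A, role C, role E, role F, role G, role H}, which has 6 elements.
Since |N(S)| = 6 ≥ |S| = 5, Hall's condition holds for this subset.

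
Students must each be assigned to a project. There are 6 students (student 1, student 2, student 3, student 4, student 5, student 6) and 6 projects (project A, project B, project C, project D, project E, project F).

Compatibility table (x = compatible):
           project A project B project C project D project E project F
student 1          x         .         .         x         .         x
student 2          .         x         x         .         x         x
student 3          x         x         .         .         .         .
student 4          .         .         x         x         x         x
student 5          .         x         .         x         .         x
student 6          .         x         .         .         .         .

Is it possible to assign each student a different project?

Yes

One maximum matching: student 1→project F, student 2→project C, student 3→project A, student 4→project E, student 5→project D, student 6→project B.
All 6 students are covered.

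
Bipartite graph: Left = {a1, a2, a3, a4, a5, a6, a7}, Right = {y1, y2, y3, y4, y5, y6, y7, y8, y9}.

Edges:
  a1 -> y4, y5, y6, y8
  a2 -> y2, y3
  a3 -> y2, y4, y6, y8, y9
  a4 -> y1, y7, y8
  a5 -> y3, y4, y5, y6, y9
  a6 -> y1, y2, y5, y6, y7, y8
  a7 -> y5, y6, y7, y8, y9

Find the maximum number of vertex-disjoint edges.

7

One maximum matching: a1-y8, a2-y2, a3-y4, a4-y1, a5-y3, a6-y6, a7-y7.
All 7 left vertices are matched, so no larger matching exists.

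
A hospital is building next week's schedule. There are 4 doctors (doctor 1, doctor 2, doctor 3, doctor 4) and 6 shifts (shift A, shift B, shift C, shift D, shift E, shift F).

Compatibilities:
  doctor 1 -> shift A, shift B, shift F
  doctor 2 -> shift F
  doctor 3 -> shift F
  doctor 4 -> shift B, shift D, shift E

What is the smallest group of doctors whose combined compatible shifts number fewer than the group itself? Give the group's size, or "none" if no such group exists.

Take S = {doctor 2, doctor 3}. Its neighbourhood is {shift F}, so |N(S)| = 1 < |S| = 2.
No single vertex violates Hall's condition since each has at least one neighbour, so 2 is the minimum.

2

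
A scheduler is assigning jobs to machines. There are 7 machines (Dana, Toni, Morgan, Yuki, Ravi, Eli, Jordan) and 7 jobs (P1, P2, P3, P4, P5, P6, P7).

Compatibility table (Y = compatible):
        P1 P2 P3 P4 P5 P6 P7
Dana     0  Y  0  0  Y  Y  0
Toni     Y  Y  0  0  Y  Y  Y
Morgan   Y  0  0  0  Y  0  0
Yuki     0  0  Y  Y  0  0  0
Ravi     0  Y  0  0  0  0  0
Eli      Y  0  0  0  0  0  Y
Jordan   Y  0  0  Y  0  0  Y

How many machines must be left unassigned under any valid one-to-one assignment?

For example, pair Dana-P6, Toni-P7, Morgan-P5, Yuki-P3, Ravi-P2, Eli-P1, Jordan-P4.
This saturates every machine, so 7 is the maximum.
That matches 7 of the 7, leaving 0 unmatched; no matching can do better.

0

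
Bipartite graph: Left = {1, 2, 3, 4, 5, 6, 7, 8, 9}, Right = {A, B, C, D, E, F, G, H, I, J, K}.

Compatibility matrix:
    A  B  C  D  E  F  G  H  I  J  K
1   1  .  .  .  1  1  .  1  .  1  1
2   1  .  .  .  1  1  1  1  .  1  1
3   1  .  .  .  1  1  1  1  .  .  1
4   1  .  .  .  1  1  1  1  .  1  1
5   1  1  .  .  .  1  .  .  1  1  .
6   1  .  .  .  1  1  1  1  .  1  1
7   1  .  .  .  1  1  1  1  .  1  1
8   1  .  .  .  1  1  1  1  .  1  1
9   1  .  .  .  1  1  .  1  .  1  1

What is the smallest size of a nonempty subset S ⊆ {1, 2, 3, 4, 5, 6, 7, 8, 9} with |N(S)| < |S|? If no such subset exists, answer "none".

8

Take S = {1, 2, 3, 4, 6, 7, 8, 9}. Its neighbourhood is {A, E, F, G, H, J, K}, so |N(S)| = 7 < |S| = 8.
Every subset of size less than 8 has at least as many neighbours as members, so 8 is the minimum.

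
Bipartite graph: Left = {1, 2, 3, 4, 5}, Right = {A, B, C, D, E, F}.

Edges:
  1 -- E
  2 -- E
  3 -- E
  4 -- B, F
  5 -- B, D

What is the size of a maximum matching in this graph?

A valid assignment of size 3: 1→E, 4→F, 5→B.
The set {1, 2, 3} has only 1 neighbour ({E}), so by Hall's theorem at most 3 of the 5 left vertices can be matched.

3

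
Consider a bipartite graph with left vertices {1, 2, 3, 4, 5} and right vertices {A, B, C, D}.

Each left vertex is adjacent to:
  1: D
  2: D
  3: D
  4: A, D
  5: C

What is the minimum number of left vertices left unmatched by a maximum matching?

One maximum matching: 1–D, 4–A, 5–C.
The set {1, 2, 3} has only 1 neighbour ({D}), so by Hall's theorem at most 3 of the 5 left vertices can be matched.
That matches 3 of the 5, leaving 2 unmatched; no matching can do better.

2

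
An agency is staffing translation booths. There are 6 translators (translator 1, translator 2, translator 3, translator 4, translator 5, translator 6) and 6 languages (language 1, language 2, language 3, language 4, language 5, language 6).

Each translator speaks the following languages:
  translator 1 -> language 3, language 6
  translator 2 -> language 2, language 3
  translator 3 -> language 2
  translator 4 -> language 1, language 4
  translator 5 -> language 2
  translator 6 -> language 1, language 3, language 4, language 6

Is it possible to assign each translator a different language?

No

The set {translator 3, translator 5} has only 1 neighbour ({language 2}), so by Hall's theorem at most 5 of the 6 translators can be matched.
Hence no matching covers every translator.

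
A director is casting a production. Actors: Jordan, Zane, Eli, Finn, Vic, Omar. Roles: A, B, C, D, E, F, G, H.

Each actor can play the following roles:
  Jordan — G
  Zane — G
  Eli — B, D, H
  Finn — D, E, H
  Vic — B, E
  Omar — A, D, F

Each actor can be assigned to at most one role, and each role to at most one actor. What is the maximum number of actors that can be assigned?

A valid assignment of size 5: Jordan→G, Eli→D, Finn→E, Vic→B, Omar→F.
The set {Jordan, Zane} has only 1 neighbour ({G}), so by Hall's theorem at most 5 of the 6 actors can be matched.

5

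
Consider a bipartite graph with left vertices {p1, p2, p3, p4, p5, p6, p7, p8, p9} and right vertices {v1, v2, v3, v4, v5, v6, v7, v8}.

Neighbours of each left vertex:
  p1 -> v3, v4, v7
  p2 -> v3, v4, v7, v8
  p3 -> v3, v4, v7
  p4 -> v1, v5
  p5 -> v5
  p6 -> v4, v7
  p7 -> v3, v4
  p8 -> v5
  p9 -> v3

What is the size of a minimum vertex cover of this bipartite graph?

{p2, p4, v3, v4, v5, v7} is a vertex cover of size 6: every edge has an endpoint in this set.
No smaller cover exists because p1–v3, p2–v8, p3–v4, p4–v1, p5–v5, p6–v7 is a matching of size 6, and a cover must include an endpoint of each of these disjoint edges (König's theorem).

6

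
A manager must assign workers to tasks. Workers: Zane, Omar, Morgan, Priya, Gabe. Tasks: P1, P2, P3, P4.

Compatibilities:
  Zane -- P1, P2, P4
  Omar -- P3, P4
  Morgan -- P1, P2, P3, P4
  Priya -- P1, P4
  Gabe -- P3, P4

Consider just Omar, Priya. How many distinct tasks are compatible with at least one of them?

3

The union of neighbours of {Omar, Priya} is {P1, P3, P4}, which has 3 elements.
Since |N(S)| = 3 ≥ |S| = 2, Hall's condition holds for this subset.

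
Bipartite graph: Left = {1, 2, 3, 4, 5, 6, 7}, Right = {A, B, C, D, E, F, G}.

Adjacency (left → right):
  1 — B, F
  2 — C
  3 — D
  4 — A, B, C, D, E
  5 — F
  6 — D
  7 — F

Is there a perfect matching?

No

The set {3, 5, 6, 7} has only 2 neighbours ({D, F}), so by Hall's theorem at most 5 of the 7 left vertices can be matched.
Hence no matching covers every left vertex.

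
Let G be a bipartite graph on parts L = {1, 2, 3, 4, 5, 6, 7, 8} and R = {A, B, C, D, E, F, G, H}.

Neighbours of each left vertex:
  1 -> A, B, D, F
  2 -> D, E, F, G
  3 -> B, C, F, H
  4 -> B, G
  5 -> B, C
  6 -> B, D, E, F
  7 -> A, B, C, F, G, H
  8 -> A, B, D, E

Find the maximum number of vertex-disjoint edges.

8

For example, pair 1–F, 2–D, 3–H, 4–G, 5–C, 6–E, 7–A, 8–B.
This saturates every left vertex, so 8 is the maximum.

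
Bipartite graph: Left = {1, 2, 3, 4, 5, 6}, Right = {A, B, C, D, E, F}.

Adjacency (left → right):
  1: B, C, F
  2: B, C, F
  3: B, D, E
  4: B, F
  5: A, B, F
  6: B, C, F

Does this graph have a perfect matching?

No

The set {1, 2, 4, 6} has only 3 neighbours ({B, C, F}), so by Hall's theorem at most 5 of the 6 left vertices can be matched.
Hence no matching covers every left vertex.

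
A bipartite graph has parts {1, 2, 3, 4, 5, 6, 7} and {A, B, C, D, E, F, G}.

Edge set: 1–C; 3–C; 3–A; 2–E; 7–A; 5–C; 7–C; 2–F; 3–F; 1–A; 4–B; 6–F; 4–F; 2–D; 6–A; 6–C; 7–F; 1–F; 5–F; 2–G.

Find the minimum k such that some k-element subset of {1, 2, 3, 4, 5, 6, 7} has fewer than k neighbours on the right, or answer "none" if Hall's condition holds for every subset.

Take S = {1, 3, 5, 6}. Its neighbourhood is {A, C, F}, so |N(S)| = 3 < |S| = 4.
Every subset of size less than 4 has at least as many neighbours as members, so 4 is the minimum.

4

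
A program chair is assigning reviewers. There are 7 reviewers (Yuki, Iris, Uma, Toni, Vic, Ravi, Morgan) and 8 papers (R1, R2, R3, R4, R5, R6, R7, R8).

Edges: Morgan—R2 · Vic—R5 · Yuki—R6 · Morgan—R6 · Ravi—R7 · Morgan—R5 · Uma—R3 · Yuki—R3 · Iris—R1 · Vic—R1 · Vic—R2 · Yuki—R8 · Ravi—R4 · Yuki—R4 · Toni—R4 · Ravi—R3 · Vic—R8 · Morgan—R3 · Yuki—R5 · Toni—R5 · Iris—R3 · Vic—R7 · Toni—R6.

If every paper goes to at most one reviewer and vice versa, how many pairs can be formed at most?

A valid assignment of size 7: Yuki→R6, Iris→R1, Uma→R3, Toni→R4, Vic→R2, Ravi→R7, Morgan→R5.
This saturates every reviewer, so 7 is the maximum.

7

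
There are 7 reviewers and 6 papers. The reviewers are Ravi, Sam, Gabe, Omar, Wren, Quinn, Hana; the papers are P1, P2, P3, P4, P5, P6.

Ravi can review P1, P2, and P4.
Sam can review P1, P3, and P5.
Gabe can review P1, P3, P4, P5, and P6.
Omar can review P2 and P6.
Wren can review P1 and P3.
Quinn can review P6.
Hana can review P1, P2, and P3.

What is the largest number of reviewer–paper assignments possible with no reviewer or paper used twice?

6

One maximum matching: Ravi→P4, Sam→P5, Gabe→P3, Omar→P2, Wren→P1, Quinn→P6.
The set {Ravi, Sam, Gabe, Omar, Wren, Quinn, Hana} has only 6 neighbours ({P1, P2, P3, P4, P5, P6}), so by Hall's theorem at most 6 of the 7 reviewers can be matched.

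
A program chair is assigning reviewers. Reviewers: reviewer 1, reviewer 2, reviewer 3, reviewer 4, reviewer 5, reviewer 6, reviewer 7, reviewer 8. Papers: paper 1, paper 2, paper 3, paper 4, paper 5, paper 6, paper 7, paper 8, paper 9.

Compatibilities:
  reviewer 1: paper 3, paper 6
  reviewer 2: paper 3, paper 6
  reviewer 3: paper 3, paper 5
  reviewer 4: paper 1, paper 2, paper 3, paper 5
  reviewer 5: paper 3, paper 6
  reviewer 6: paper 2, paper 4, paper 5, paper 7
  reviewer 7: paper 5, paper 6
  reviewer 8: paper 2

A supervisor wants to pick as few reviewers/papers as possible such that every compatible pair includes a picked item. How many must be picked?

6

The 6 edges reviewer 1–paper 3, reviewer 2–paper 6, reviewer 3–paper 5, reviewer 4–paper 1, reviewer 6–paper 7, reviewer 8–paper 2 form a matching, so any vertex cover needs at least 6 vertices (one per matched edge).
Conversely {reviewer 4, reviewer 6, reviewer 8, paper 3, paper 5, paper 6} meets every edge and has exactly 6 vertices, so 6 is optimal.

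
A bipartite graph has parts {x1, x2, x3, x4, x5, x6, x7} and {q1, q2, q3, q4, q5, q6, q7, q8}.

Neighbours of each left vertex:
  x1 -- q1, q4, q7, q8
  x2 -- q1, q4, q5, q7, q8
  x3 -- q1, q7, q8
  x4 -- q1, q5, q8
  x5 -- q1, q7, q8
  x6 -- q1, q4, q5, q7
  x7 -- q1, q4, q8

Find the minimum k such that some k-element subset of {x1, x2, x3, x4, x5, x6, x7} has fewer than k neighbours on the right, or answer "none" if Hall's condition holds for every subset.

Take S = {x1, x2, x3, x4, x5, x6}. Its neighbourhood is {q1, q4, q5, q7, q8}, so |N(S)| = 5 < |S| = 6.
Every subset of size less than 6 has at least as many neighbours as members, so 6 is the minimum.

6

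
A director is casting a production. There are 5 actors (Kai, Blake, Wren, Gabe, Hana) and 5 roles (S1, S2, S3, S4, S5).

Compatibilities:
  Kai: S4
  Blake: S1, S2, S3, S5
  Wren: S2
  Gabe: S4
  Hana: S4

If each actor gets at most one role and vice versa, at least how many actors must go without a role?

2

A valid assignment of size 3: Kai→S4, Blake→S3, Wren→S2.
The set {Kai, Gabe, Hana} has only 1 neighbour ({S4}), so by Hall's theorem at most 3 of the 5 actors can be matched.
That matches 3 of the 5, leaving 2 unmatched; no matching can do better.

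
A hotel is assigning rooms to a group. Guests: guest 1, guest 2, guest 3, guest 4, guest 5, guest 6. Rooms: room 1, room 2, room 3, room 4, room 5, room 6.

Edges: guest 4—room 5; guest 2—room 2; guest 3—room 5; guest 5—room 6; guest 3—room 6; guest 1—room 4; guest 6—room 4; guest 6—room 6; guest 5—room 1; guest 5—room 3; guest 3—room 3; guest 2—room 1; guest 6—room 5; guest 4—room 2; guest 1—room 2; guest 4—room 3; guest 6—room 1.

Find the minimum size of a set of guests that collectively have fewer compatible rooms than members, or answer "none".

A matching saturating every guest exists, for instance guest 1→room 2, guest 2→room 1, guest 3→room 6, guest 4→room 5, guest 5→room 3, guest 6→room 4.
By Hall's marriage theorem, this means |N(S)| ≥ |S| for every subset S, so no violating subset exists.

none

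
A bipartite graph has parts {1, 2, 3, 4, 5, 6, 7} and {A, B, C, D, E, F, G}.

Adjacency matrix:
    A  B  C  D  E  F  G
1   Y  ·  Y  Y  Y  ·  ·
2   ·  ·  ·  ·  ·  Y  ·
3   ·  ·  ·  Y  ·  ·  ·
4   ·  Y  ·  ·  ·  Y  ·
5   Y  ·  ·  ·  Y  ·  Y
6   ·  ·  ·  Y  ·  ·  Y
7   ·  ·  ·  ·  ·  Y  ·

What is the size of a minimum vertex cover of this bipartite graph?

6

{1, 3, 4, 5, 6, F} is a vertex cover of size 6: every edge has an endpoint in this set.
No smaller cover exists because 1–C, 2–F, 3–D, 4–B, 5–E, 6–G is a matching of size 6, and a cover must include an endpoint of each of these disjoint edges (König's theorem).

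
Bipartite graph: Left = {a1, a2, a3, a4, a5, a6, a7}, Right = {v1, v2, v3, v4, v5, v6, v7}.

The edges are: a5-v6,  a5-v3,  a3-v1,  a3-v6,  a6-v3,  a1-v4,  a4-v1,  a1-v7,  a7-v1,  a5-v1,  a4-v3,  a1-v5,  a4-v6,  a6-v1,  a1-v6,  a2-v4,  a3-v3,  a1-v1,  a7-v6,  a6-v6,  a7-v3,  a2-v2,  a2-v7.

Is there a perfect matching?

The set {a3, a4, a5, a6, a7} has only 3 neighbours ({v1, v3, v6}), so by Hall's theorem at most 5 of the 7 left vertices can be matched.
Hence no matching covers every left vertex.

No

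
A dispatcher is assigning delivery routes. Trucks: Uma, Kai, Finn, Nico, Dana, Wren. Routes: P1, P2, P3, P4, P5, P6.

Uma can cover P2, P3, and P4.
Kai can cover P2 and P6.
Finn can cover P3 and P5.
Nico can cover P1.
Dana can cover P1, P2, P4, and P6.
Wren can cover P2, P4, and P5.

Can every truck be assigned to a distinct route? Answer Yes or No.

A valid assignment of size 6: Uma→P4, Kai→P2, Finn→P3, Nico→P1, Dana→P6, Wren→P5.
All 6 trucks are covered.

Yes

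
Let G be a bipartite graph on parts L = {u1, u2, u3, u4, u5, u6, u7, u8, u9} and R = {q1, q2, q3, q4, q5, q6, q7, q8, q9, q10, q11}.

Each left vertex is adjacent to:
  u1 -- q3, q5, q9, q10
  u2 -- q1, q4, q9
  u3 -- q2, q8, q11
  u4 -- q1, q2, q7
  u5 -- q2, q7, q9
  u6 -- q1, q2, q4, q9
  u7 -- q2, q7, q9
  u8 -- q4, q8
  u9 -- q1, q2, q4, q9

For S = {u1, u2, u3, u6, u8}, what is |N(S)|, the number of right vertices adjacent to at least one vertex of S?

The union of neighbours of {u1, u2, u3, u6, u8} is {q1, q2, q3, q4, q5, q8, q9, q10, q11}, which has 9 elements.
Since |N(S)| = 9 ≥ |S| = 5, Hall's condition holds for this subset.

9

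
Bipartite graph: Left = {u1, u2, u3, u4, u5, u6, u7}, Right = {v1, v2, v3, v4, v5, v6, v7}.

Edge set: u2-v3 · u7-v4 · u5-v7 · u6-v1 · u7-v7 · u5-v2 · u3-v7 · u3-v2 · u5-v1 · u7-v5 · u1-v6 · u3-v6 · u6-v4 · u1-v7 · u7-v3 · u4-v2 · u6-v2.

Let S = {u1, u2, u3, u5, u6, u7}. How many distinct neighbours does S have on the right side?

The union of neighbours of {u1, u2, u3, u5, u6, u7} is {v1, v2, v3, v4, v5, v6, v7}, which has 7 elements.
Since |N(S)| = 7 ≥ |S| = 6, Hall's condition holds for this subset.

7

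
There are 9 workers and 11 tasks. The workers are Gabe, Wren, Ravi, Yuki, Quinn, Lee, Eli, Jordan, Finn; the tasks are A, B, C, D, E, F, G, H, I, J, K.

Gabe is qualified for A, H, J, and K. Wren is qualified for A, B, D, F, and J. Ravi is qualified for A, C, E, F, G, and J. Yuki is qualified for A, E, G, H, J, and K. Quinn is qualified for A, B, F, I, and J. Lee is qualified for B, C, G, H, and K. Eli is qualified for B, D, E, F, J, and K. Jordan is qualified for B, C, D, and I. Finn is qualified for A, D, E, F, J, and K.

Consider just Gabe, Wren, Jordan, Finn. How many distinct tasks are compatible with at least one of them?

10

The union of neighbours of {Gabe, Wren, Jordan, Finn} is {A, B, C, D, E, F, H, I, J, K}, which has 10 elements.
Since |N(S)| = 10 ≥ |S| = 4, Hall's condition holds for this subset.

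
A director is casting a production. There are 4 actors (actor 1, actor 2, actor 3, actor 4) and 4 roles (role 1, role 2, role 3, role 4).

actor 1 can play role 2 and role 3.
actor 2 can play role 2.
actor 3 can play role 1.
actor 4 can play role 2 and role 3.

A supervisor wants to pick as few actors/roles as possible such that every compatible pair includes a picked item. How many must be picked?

3

{actor 3, role 2, role 3} is a vertex cover of size 3: every edge has an endpoint in this set.
No smaller cover exists because actor 1–role 3, actor 2–role 2, actor 3–role 1 is a matching of size 3, and a cover must include an endpoint of each of these disjoint edges (König's theorem).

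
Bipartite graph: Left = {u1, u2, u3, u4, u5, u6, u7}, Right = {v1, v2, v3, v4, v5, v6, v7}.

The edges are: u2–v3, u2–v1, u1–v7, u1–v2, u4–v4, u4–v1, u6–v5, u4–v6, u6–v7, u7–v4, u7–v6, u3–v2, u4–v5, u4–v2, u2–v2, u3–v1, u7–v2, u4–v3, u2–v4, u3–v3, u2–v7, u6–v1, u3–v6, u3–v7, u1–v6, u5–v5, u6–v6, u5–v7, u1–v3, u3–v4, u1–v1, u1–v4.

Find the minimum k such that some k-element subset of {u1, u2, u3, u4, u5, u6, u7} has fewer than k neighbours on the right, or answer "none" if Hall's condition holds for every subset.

none

A matching saturating every left vertex exists, for instance u1→v6, u2→v4, u3→v1, u4→v3, u5→v5, u6→v7, u7→v2.
By Hall's marriage theorem, this means |N(S)| ≥ |S| for every subset S, so no violating subset exists.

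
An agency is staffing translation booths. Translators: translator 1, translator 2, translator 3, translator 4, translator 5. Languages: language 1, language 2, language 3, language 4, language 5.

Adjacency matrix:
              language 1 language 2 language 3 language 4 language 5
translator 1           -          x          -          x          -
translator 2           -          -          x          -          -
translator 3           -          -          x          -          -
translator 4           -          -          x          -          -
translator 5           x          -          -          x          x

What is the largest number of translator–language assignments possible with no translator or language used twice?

3

For example, pair translator 1→language 2, translator 2→language 3, translator 5→language 4.
The set {translator 2, translator 3, translator 4} has only 1 neighbour ({language 3}), so by Hall's theorem at most 3 of the 5 translators can be matched.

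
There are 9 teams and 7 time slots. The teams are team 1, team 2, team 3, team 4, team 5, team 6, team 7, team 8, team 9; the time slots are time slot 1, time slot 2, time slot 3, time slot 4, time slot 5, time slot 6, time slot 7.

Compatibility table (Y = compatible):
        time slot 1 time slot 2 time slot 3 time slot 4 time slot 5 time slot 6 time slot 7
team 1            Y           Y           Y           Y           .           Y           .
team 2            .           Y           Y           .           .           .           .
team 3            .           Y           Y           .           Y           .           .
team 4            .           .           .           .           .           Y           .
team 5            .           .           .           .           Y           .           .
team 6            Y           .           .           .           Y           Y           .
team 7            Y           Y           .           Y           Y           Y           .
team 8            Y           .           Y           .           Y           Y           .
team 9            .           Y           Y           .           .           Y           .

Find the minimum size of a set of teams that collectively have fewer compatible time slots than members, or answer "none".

5

Take S = {team 2, team 3, team 4, team 5, team 9}. Its neighbourhood is {time slot 2, time slot 3, time slot 5, time slot 6}, so |N(S)| = 4 < |S| = 5.
Every subset of size less than 5 has at least as many neighbours as members, so 5 is the minimum.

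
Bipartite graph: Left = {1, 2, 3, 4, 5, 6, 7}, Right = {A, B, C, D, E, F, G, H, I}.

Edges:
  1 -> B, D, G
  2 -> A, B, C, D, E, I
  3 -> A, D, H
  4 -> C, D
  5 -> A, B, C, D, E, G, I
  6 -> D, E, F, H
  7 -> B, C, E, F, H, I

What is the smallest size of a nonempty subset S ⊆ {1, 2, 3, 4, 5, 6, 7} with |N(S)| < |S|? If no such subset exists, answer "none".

A matching saturating every left vertex exists, for instance 1→B, 2→A, 3→D, 4→C, 5→G, 6→H, 7→E.
By Hall's marriage theorem, this means |N(S)| ≥ |S| for every subset S, so no violating subset exists.

none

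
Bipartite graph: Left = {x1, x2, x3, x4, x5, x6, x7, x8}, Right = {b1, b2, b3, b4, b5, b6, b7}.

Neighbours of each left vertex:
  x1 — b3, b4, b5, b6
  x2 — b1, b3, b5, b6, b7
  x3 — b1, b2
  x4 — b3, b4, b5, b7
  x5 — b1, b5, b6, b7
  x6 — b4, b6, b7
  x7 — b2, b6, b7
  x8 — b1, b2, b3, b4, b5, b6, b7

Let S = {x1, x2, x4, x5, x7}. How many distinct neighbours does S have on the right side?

The union of neighbours of {x1, x2, x4, x5, x7} is {b1, b2, b3, b4, b5, b6, b7}, which has 7 elements.
Since |N(S)| = 7 ≥ |S| = 5, Hall's condition holds for this subset.

7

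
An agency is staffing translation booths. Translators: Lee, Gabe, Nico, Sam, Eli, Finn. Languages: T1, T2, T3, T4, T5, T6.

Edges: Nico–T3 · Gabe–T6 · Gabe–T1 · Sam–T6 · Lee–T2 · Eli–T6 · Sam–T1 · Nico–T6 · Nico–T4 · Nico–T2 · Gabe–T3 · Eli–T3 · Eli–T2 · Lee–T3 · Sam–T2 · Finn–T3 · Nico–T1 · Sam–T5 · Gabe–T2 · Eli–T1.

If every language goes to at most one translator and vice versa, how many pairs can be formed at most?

A valid assignment of size 6: Lee–T2, Gabe–T1, Nico–T4, Sam–T5, Eli–T6, Finn–T3.
All 6 translators are matched, so no larger matching exists.

6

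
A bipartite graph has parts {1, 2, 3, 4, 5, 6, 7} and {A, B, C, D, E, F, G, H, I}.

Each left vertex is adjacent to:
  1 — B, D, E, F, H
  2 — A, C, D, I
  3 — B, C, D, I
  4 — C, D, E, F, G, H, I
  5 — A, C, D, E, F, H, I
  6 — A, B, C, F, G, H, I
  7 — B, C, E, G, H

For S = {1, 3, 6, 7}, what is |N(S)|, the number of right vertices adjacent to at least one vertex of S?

9

The union of neighbours of {1, 3, 6, 7} is {A, B, C, D, E, F, G, H, I}, which has 9 elements.
Since |N(S)| = 9 ≥ |S| = 4, Hall's condition holds for this subset.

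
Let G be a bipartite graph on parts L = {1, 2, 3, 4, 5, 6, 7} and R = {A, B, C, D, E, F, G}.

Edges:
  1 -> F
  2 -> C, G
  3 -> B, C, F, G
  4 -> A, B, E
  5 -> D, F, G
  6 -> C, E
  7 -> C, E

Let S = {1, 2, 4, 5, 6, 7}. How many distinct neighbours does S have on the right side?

7

The union of neighbours of {1, 2, 4, 5, 6, 7} is {A, B, C, D, E, F, G}, which has 7 elements.
Since |N(S)| = 7 ≥ |S| = 6, Hall's condition holds for this subset.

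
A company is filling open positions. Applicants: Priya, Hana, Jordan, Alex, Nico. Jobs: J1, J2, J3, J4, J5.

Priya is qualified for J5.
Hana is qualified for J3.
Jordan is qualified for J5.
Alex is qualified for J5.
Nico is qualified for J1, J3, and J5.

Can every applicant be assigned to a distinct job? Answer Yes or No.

No

The set {Priya, Jordan, Alex} has only 1 neighbour ({J5}), so by Hall's theorem at most 3 of the 5 applicants can be matched.
Hence no matching covers every applicant.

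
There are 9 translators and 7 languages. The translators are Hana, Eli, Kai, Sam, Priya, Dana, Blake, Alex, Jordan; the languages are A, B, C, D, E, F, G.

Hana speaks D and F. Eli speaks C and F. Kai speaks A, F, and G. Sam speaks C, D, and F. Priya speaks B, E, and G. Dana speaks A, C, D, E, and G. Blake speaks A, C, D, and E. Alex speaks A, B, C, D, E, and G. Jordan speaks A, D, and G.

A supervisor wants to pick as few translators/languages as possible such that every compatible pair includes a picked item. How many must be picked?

{A, B, C, D, E, F, G} is a vertex cover of size 7: every edge has an endpoint in this set.
No smaller cover exists because Hana–D, Eli–C, Kai–A, Sam–F, Priya–B, Dana–G, Blake–E is a matching of size 7, and a cover must include an endpoint of each of these disjoint edges (König's theorem).

7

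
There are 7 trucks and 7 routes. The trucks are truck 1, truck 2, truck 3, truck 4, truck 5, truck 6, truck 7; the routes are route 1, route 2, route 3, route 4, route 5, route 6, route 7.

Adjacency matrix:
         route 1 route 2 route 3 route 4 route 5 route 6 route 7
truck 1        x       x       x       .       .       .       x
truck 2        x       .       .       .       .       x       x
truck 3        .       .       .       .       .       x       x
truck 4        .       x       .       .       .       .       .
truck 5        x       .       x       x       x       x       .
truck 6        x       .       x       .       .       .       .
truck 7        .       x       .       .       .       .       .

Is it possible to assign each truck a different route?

No

The set {truck 4, truck 7} has only 1 neighbour ({route 2}), so by Hall's theorem at most 6 of the 7 trucks can be matched.
Hence no matching covers every truck.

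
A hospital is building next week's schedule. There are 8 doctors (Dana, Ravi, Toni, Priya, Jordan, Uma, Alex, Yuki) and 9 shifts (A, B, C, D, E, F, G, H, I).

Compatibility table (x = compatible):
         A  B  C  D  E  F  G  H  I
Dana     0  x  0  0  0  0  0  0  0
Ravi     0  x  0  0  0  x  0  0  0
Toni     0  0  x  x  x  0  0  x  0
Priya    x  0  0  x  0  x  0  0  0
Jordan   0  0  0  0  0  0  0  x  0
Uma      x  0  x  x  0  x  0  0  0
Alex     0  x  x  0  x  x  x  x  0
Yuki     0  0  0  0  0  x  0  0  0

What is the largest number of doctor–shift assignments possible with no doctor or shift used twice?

One maximum matching: Dana→B, Ravi→F, Toni→E, Priya→D, Jordan→H, Uma→C, Alex→G.
The set {Dana, Ravi, Yuki} has only 2 neighbours ({B, F}), so by Hall's theorem at most 7 of the 8 doctors can be matched.

7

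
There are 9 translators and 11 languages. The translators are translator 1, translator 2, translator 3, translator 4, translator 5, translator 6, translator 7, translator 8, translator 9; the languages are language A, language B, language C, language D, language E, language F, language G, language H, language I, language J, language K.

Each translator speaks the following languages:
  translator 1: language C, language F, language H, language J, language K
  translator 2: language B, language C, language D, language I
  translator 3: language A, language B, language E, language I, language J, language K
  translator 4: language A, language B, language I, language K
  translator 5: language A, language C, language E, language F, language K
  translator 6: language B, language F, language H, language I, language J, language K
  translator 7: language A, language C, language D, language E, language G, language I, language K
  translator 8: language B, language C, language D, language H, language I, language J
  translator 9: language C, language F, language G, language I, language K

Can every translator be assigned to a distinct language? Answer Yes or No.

Yes

One maximum matching: translator 1-language J, translator 2-language B, translator 3-language I, translator 4-language A, translator 5-language C, translator 6-language H, translator 7-language G, translator 8-language D, translator 9-language F.
Every translator is matched, so this matching saturates all of them.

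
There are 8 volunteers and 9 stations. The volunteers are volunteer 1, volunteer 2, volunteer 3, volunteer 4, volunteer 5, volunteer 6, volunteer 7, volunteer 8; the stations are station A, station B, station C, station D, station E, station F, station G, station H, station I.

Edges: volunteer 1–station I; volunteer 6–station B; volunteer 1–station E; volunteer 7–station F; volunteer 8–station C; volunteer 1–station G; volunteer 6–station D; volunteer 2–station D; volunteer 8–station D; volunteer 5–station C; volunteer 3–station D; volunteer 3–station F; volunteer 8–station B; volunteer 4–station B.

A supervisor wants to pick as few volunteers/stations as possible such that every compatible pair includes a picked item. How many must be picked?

5

{volunteer 1, station B, station C, station D, station F} is a vertex cover of size 5: every edge has an endpoint in this set.
No smaller cover exists because volunteer 1–station E, volunteer 2–station D, volunteer 3–station F, volunteer 4–station B, volunteer 5–station C is a matching of size 5, and a cover must include an endpoint of each of these disjoint edges (König's theorem).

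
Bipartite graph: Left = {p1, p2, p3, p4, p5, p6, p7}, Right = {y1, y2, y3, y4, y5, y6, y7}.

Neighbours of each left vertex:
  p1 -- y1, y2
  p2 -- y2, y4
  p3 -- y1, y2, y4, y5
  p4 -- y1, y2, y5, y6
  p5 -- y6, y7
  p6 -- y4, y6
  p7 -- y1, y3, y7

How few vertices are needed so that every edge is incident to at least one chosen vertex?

The 7 edges p1–y1, p2–y2, p3–y5, p4–y6, p5–y7, p6–y4, p7–y3 form a matching, so any vertex cover needs at least 7 vertices (one per matched edge).
Conversely {p1, p2, p3, p4, p5, p6, p7} meets every edge and has exactly 7 vertices, so 7 is optimal.

7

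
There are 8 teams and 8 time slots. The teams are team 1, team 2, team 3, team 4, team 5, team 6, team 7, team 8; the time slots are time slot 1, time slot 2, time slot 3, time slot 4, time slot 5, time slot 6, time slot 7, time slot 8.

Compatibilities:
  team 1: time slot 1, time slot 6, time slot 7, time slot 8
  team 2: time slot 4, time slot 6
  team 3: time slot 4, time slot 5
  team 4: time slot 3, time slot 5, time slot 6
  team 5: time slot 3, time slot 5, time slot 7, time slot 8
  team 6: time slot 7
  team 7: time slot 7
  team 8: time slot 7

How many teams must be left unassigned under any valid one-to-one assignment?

2

For example, pair team 1–time slot 8, team 2–time slot 6, team 3–time slot 4, team 4–time slot 5, team 5–time slot 3, team 6–time slot 7.
The set {team 6, team 7, team 8} has only 1 neighbour ({time slot 7}), so by Hall's theorem at most 6 of the 8 teams can be matched.
That matches 6 of the 8, leaving 2 unmatched; no matching can do better.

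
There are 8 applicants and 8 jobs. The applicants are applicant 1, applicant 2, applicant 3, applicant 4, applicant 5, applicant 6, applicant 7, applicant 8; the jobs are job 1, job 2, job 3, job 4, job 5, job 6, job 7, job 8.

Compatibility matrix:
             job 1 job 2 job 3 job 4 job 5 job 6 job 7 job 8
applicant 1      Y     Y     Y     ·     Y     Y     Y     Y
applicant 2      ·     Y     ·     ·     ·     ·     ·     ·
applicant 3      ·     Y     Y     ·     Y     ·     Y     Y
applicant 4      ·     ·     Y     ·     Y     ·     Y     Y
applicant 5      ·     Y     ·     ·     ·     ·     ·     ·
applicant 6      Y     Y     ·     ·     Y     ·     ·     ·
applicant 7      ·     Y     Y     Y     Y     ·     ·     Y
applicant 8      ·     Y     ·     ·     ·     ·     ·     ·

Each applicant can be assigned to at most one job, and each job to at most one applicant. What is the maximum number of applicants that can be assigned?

A valid assignment of size 6: applicant 1–job 8, applicant 2–job 2, applicant 3–job 7, applicant 4–job 3, applicant 6–job 1, applicant 7–job 5.
The set {applicant 2, applicant 5, applicant 8} has only 1 neighbour ({job 2}), so by Hall's theorem at most 6 of the 8 applicants can be matched.

6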